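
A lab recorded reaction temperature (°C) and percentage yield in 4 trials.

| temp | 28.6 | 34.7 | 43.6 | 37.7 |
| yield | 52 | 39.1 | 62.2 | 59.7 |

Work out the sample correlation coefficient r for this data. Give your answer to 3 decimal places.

n = 4, Σx = 144.6, Σy = 213, Σx² = 5344.3, Σy² = 11665.74, Σxy = 7806.58
nΣxy − ΣxΣy = 31226.32 − 30799.8 = 426.52
nΣx² − (Σx)² = 21377.2 − 20909.16 = 468.04; nΣy² − (Σy)² = 46662.96 − 45369 = 1293.96
r = 426.52 / √(468.04 × 1293.96) = 426.52 / 778.2191 ≈ 0.548

0.548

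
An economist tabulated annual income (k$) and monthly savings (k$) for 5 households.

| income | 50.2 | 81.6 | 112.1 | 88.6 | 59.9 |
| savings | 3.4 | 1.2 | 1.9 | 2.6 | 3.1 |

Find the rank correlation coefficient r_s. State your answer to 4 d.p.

Rank income: 1, 3, 5, 4, 2
Rank savings: 5, 1, 2, 3, 4
d = rank(income) − rank(savings): -4, 2, 3, 1, -2; Σd² = 34
ρ = 1 − 6Σd² / [n(n²−1)] = 1 − 6×34 / (5×24) = 1 − 204/120 ≈ -0.7000

-0.7000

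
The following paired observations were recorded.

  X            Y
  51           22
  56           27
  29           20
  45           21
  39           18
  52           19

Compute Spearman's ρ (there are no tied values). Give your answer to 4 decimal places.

Rank X: 4, 6, 1, 3, 2, 5
Rank Y: 5, 6, 3, 4, 1, 2
d = rank(X) − rank(Y): -1, 0, -2, -1, 1, 3; Σd² = 16
ρ = 1 − 6Σd² / [n(n²−1)] = 1 − 6×16 / (6×35) = 1 − 96/210 ≈ 0.5429

0.5429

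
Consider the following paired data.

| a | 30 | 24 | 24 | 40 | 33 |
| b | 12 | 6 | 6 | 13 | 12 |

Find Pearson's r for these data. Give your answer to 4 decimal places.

n = 5, Σa = 151, Σb = 49, Σa² = 4741, Σb² = 529, Σab = 1564
nΣab − ΣaΣb = 7820 − 7399 = 421
nΣa² − (Σa)² = 23705 − 22801 = 904; nΣb² − (Σb)² = 2645 − 2401 = 244
r = 421 / √(904 × 244) = 421 / 469.6552 ≈ 0.8964

0.8964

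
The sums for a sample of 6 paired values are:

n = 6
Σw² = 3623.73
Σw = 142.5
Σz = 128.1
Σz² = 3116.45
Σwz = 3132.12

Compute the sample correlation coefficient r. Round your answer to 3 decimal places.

r = (nΣwz − ΣwΣz) / √[(nΣw² − (Σw)²)(nΣz² − (Σz)²)]
Numerator: 6×3132.12 − 142.5×128.1 = 538.47
Denominator: √[(21742.38 − 20306.25)(18698.7 − 16409.61)] = √[1436.13 × 2289.09] = 1813.1274
r = 538.47 / 1813.1274 ≈ 0.297

0.297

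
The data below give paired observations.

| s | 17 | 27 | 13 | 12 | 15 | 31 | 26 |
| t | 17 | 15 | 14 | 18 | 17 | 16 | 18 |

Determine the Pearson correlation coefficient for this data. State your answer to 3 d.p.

-0.078

n = 7, Σs = 141, Σt = 115, Σs² = 3193, Σt² = 1903, Σst = 2311
nΣst − ΣsΣt = 16177 − 16215 = -38
nΣs² − (Σs)² = 22351 − 19881 = 2470; nΣt² − (Σt)² = 13321 − 13225 = 96
r = -38 / √(2470 × 96) = -38 / 486.9497 ≈ -0.078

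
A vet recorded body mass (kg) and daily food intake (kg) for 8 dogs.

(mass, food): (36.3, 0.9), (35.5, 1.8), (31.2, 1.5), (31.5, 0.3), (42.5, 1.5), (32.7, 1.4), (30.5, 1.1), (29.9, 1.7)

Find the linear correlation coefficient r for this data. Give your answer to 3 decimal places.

0.162

n = 8, Σx = 270.1, Σy = 10.2, Σx² = 9243.43, Σy² = 14.7, Σxy = 346.73
nΣxy − ΣxΣy = 2773.84 − 2755.02 = 18.82
nΣx² − (Σx)² = 73947.44 − 72954.01 = 993.43; nΣy² − (Σy)² = 117.6 − 104.04 = 13.56
r = 18.82 / √(993.43 × 13.56) = 18.82 / 116.0643 ≈ 0.162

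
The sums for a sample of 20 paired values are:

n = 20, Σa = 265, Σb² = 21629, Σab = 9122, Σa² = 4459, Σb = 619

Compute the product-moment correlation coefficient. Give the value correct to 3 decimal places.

0.601

r = (nΣab − ΣaΣb) / √[(nΣa² − (Σa)²)(nΣb² − (Σb)²)]
Numerator: 20×9122 − 265×619 = 18405
Denominator: √[(89180 − 70225)(432580 − 383161)] = √[18955 × 49419] = 30606.1619
r = 18405 / 30606.1619 ≈ 0.601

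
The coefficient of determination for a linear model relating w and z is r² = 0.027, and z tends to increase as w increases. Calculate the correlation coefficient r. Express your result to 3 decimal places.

|r| = √0.027 = 0.164
The association is positive, so r = 0.164.

0.164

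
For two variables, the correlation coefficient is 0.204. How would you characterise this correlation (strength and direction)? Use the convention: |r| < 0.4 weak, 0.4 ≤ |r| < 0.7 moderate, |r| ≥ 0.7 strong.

weak positive

r = 0.204 > 0 so the relationship is positive.
|r| = 0.204, which falls in the weak range.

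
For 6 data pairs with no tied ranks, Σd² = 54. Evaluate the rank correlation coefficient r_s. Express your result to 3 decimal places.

ρ = 1 − 6Σd² / [n(n²−1)] = 1 − 6×54 / (6×35)
  = 1 − 324/210 = 1 − 1.5429 ≈ -0.543

-0.543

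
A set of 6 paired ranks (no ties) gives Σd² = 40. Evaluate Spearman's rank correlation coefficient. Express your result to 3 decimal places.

-0.143

ρ = 1 − 6Σd² / [n(n²−1)] = 1 − 6×40 / (6×35)
  = 1 − 240/210 = 1 − 1.1429 ≈ -0.143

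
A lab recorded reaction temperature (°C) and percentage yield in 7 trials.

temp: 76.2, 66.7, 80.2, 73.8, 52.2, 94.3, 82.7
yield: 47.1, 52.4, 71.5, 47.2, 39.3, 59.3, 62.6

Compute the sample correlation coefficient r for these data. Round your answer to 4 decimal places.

n = 7, Σx = 526.1, Σy = 379.4, Σx² = 40590.43, Σy² = 21284, Σxy = 29122.23
nΣxy − ΣxΣy = 203855.61 − 199602.34 = 4253.27
nΣx² − (Σx)² = 284133.01 − 276781.21 = 7351.8; nΣy² − (Σy)² = 148988 − 143944.36 = 5043.64
r = 4253.27 / √(7351.8 × 5043.64) = 4253.27 / 6089.3212 ≈ 0.6985

0.6985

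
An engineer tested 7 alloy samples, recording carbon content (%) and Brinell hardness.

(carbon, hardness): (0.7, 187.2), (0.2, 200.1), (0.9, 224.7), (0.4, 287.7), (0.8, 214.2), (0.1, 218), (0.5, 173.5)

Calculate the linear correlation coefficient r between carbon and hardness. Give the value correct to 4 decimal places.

n = 7, Σx = 3.6, Σy = 1505.4, Σx² = 2.4, Σy² = 331853.12, Σxy = 768.28
nΣxy − ΣxΣy = 5377.96 − 5419.44 = -41.48
nΣx² − (Σx)² = 16.8 − 12.96 = 3.84; nΣy² − (Σy)² = 2322971.84 − 2266229.16 = 56742.68
r = -41.48 / √(3.84 × 56742.68) = -41.48 / 466.7889 ≈ -0.0889

-0.0889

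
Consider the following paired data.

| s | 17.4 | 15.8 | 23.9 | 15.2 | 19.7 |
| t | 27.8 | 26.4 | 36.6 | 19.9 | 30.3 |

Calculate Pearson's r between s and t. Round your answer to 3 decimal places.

0.940

n = 5, Σs = 92, Σt = 141, Σs² = 1742.74, Σt² = 4123.46, Σst = 2674.97
nΣst − ΣsΣt = 13374.85 − 12972 = 402.85
nΣs² − (Σs)² = 8713.7 − 8464 = 249.7; nΣt² − (Σt)² = 20617.3 − 19881 = 736.3
r = 402.85 / √(249.7 × 736.3) = 402.85 / 428.7821 ≈ 0.940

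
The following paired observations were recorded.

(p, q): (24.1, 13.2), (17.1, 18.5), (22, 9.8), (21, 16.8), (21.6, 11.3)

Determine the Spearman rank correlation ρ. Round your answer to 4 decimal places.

Rank p: 5, 1, 4, 2, 3
Rank q: 3, 5, 1, 4, 2
d = rank(p) − rank(q): 2, -4, 3, -2, 1; Σd² = 34
ρ = 1 − 6Σd² / [n(n²−1)] = 1 − 6×34 / (5×24) = 1 − 204/120 ≈ -0.7000

-0.7000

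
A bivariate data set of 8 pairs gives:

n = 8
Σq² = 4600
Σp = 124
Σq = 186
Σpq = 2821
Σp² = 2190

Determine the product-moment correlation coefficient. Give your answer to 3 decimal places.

r = (nΣpq − ΣpΣq) / √[(nΣp² − (Σp)²)(nΣq² − (Σq)²)]
Numerator: 8×2821 − 124×186 = -496
Denominator: √[(17520 − 15376)(36800 − 34596)] = √[2144 × 2204] = 2173.7930
r = -496 / 2173.7930 ≈ -0.228

-0.228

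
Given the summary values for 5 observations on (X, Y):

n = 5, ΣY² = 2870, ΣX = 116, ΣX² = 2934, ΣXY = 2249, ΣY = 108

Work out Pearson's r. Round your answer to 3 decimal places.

-0.711

r = (nΣXY − ΣXΣY) / √[(nΣX² − (ΣX)²)(nΣY² − (ΣY)²)]
Numerator: 5×2249 − 116×108 = -1283
Denominator: √[(14670 − 13456)(14350 − 11664)] = √[1214 × 2686] = 1805.7696
r = -1283 / 1805.7696 ≈ -0.711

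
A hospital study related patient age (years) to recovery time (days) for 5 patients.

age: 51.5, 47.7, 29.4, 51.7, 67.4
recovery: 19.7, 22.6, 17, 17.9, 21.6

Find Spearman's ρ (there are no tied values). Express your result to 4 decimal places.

0.3000

Rank age: 3, 2, 1, 4, 5
Rank recovery: 3, 5, 1, 2, 4
d = rank(age) − rank(recovery): 0, -3, 0, 2, 1; Σd² = 14
ρ = 1 − 6Σd² / [n(n²−1)] = 1 − 6×14 / (5×24) = 1 − 84/120 ≈ 0.3000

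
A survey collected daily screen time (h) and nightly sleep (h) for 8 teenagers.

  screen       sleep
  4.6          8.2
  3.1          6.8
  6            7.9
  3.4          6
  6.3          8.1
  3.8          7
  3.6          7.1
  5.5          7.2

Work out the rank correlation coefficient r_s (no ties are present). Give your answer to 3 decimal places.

0.810

Rank screen: 5, 1, 7, 2, 8, 4, 3, 6
Rank sleep: 8, 2, 6, 1, 7, 3, 4, 5
d = rank(screen) − rank(sleep): -3, -1, 1, 1, 1, 1, -1, 1; Σd² = 16
ρ = 1 − 6Σd² / [n(n²−1)] = 1 − 6×16 / (8×63) = 1 − 96/504 ≈ 0.810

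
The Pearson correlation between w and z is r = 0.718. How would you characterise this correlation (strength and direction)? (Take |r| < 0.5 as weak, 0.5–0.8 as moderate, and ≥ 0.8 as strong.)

r = 0.718 > 0 so the relationship is positive.
|r| = 0.718, which falls in the moderate range.

moderate positive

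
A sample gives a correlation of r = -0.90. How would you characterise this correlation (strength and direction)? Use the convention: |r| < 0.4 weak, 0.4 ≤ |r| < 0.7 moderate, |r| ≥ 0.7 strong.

r = -0.90 < 0 so the relationship is negative.
|r| = 0.90, which falls in the strong range.

strong negative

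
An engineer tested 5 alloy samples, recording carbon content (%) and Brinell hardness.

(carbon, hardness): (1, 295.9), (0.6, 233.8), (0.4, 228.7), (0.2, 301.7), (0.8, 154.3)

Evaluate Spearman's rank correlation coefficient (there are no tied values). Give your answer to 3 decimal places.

-0.300

Rank carbon: 5, 3, 2, 1, 4
Rank hardness: 4, 3, 2, 5, 1
d = rank(carbon) − rank(hardness): 1, 0, 0, -4, 3; Σd² = 26
ρ = 1 − 6Σd² / [n(n²−1)] = 1 − 6×26 / (5×24) = 1 − 156/120 ≈ -0.300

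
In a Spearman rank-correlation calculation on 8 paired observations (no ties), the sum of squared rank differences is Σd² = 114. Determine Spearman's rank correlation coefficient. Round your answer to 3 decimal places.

-0.357

ρ = 1 − 6Σd² / [n(n²−1)] = 1 − 6×114 / (8×63)
  = 1 − 684/504 = 1 − 1.3571 ≈ -0.357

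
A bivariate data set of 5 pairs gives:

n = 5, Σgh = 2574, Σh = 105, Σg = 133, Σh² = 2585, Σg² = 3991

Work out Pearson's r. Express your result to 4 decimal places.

-0.5277

r = (nΣgh − ΣgΣh) / √[(nΣg² − (Σg)²)(nΣh² − (Σh)²)]
Numerator: 5×2574 − 133×105 = -1095
Denominator: √[(19955 − 17689)(12925 − 11025)] = √[2266 × 1900] = 2074.9458
r = -1095 / 2074.9458 ≈ -0.5277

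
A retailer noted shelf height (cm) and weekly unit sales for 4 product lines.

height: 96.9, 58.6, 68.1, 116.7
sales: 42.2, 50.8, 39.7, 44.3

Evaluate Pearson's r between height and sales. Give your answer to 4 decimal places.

-0.3128

n = 4, Σx = 340.3, Σy = 177, Σx² = 31080.07, Σy² = 7900.06, Σxy = 14939.44
nΣxy − ΣxΣy = 59757.76 − 60233.1 = -475.34
nΣx² − (Σx)² = 124320.28 − 115804.09 = 8516.19; nΣy² − (Σy)² = 31600.24 − 31329 = 271.24
r = -475.34 / √(8516.19 × 271.24) = -475.34 / 1519.8458 ≈ -0.3128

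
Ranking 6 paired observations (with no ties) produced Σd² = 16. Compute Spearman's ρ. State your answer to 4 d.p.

ρ = 1 − 6Σd² / [n(n²−1)] = 1 − 6×16 / (6×35)
  = 1 − 96/210 = 1 − 0.45714 ≈ 0.5429

0.5429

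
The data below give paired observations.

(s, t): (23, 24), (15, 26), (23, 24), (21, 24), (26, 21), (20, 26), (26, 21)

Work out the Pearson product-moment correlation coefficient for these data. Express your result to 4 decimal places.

n = 7, Σs = 154, Σt = 166, Σs² = 3476, Σt² = 3962, Σst = 3610
nΣst − ΣsΣt = 25270 − 25564 = -294
nΣs² − (Σs)² = 24332 − 23716 = 616; nΣt² − (Σt)² = 27734 − 27556 = 178
r = -294 / √(616 × 178) = -294 / 331.1314 ≈ -0.8879

-0.8879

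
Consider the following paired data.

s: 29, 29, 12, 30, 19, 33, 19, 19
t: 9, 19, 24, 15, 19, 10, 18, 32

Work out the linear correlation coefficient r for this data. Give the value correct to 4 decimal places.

-0.7154

n = 8, Σs = 190, Σt = 146, Σs² = 4898, Σt² = 3052, Σst = 3191
nΣst − ΣsΣt = 25528 − 27740 = -2212
nΣs² − (Σs)² = 39184 − 36100 = 3084; nΣt² − (Σt)² = 24416 − 21316 = 3100
r = -2212 / √(3084 × 3100) = -2212 / 3091.9897 ≈ -0.7154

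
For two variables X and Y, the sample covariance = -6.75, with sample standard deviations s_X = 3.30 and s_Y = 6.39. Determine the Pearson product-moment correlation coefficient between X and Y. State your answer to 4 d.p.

-0.3201

r = Cov(X,Y) / (s_X · s_Y) = -6.75 / (3.30 × 6.39)
  = -6.75 / 21.0870 ≈ -0.3201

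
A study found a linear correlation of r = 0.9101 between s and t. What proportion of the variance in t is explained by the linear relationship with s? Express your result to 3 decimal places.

r² = (0.9101)² = 0.828

0.828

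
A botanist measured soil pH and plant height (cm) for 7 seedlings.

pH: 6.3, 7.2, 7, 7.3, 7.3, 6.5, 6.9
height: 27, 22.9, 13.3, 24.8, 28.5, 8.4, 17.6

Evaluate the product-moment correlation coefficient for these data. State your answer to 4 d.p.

n = 7, Σx = 48.5, Σy = 142.5, Σx² = 336.97, Σy² = 3237.91, Σxy = 993.21
nΣxy − ΣxΣy = 6952.47 − 6911.25 = 41.22
nΣx² − (Σx)² = 2358.79 − 2352.25 = 6.54; nΣy² − (Σy)² = 22665.37 − 20306.25 = 2359.12
r = 41.22 / √(6.54 × 2359.12) = 41.22 / 124.2121 ≈ 0.3319

0.3319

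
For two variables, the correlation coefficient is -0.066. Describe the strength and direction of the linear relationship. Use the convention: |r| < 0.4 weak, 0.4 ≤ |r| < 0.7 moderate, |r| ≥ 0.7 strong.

r = -0.066 < 0 so the relationship is negative.
|r| = 0.066, which falls in the weak range.

weak negative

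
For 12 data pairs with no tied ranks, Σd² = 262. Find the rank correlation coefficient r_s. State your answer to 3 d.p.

ρ = 1 − 6Σd² / [n(n²−1)] = 1 − 6×262 / (12×143)
  = 1 − 1572/1716 = 1 − 0.9161 ≈ 0.084

0.084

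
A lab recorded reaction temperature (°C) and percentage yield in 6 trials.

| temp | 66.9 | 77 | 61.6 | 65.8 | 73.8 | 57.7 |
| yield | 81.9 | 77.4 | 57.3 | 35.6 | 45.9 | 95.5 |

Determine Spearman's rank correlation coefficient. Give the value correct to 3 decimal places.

-0.257

Rank temp: 4, 6, 2, 3, 5, 1
Rank yield: 5, 4, 3, 1, 2, 6
d = rank(temp) − rank(yield): -1, 2, -1, 2, 3, -5; Σd² = 44
ρ = 1 − 6Σd² / [n(n²−1)] = 1 − 6×44 / (6×35) = 1 − 264/210 ≈ -0.257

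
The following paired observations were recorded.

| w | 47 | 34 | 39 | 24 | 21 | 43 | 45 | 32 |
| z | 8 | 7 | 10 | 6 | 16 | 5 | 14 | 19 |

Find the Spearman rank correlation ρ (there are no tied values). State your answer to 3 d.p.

-0.238

Rank w: 8, 4, 5, 2, 1, 6, 7, 3
Rank z: 4, 3, 5, 2, 7, 1, 6, 8
d = rank(w) − rank(z): 4, 1, 0, 0, -6, 5, 1, -5; Σd² = 104
ρ = 1 − 6Σd² / [n(n²−1)] = 1 − 6×104 / (8×63) = 1 − 624/504 ≈ -0.238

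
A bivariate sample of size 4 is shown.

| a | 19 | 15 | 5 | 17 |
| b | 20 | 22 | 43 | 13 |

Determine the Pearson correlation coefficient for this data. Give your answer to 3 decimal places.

n = 4, Σa = 56, Σb = 98, Σa² = 900, Σb² = 2902, Σab = 1146
nΣab − ΣaΣb = 4584 − 5488 = -904
nΣa² − (Σa)² = 3600 − 3136 = 464; nΣb² − (Σb)² = 11608 − 9604 = 2004
r = -904 / √(464 × 2004) = -904 / 964.2904 ≈ -0.937

-0.937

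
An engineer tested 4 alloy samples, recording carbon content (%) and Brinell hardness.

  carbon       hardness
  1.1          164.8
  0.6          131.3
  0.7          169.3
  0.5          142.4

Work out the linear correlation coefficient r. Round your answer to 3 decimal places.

0.638

n = 4, Σx = 2.9, Σy = 607.8, Σx² = 2.31, Σy² = 93338.98, Σxy = 449.77
nΣxy − ΣxΣy = 1799.08 − 1762.62 = 36.46
nΣx² − (Σx)² = 9.24 − 8.41 = 0.83; nΣy² − (Σy)² = 373355.92 − 369420.84 = 3935.08
r = 36.46 / √(0.83 × 3935.08) = 36.46 / 57.1499 ≈ 0.638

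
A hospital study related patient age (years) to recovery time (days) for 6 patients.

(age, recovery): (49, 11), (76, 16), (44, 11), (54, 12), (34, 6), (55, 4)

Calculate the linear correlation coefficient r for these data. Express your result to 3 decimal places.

0.627

n = 6, Σx = 312, Σy = 60, Σx² = 17210, Σy² = 694, Σxy = 3311
nΣxy − ΣxΣy = 19866 − 18720 = 1146
nΣx² − (Σx)² = 103260 − 97344 = 5916; nΣy² − (Σy)² = 4164 − 3600 = 564
r = 1146 / √(5916 × 564) = 1146 / 1826.6428 ≈ 0.627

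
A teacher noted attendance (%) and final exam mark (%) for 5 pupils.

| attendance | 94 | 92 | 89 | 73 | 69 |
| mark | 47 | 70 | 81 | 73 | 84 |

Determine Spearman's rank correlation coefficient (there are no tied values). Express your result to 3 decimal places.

Rank attendance: 5, 4, 3, 2, 1
Rank mark: 1, 2, 4, 3, 5
d = rank(attendance) − rank(mark): 4, 2, -1, -1, -4; Σd² = 38
ρ = 1 − 6Σd² / [n(n²−1)] = 1 − 6×38 / (5×24) = 1 − 228/120 ≈ -0.900

-0.900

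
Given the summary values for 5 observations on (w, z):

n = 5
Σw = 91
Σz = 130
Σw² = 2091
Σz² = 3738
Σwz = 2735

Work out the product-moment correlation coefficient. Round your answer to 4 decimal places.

r = (nΣwz − ΣwΣz) / √[(nΣw² − (Σw)²)(nΣz² − (Σz)²)]
Numerator: 5×2735 − 91×130 = 1845
Denominator: √[(10455 − 8281)(18690 − 16900)] = √[2174 × 1790] = 1972.6784
r = 1845 / 1972.6784 ≈ 0.9353

0.9353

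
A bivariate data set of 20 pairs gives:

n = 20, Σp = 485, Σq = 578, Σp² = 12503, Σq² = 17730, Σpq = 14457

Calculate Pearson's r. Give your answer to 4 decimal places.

r = (nΣpq − ΣpΣq) / √[(nΣp² − (Σp)²)(nΣq² − (Σq)²)]
Numerator: 20×14457 − 485×578 = 8810
Denominator: √[(250060 − 235225)(354600 − 334084)] = √[14835 × 20516] = 17445.7691
r = 8810 / 17445.7691 ≈ 0.5050

0.5050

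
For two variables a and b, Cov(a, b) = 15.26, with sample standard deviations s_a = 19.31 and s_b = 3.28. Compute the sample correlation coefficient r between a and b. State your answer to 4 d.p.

r = Cov(a,b) / (s_a · s_b) = 15.26 / (19.31 × 3.28)
  = 15.26 / 63.3368 ≈ 0.2409

0.2409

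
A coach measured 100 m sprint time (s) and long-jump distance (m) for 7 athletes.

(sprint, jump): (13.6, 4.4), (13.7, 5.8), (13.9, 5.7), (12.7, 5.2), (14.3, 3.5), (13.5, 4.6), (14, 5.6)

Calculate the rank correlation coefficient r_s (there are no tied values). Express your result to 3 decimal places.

Rank sprint: 3, 4, 5, 1, 7, 2, 6
Rank jump: 2, 7, 6, 4, 1, 3, 5
d = rank(sprint) − rank(jump): 1, -3, -1, -3, 6, -1, 1; Σd² = 58
ρ = 1 − 6Σd² / [n(n²−1)] = 1 − 6×58 / (7×48) = 1 − 348/336 ≈ -0.036

-0.036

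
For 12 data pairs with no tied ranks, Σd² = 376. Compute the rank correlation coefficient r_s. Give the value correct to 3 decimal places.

-0.315

ρ = 1 − 6Σd² / [n(n²−1)] = 1 − 6×376 / (12×143)
  = 1 − 2256/1716 = 1 − 1.3147 ≈ -0.315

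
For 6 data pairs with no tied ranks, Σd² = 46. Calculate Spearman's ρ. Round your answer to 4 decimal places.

ρ = 1 − 6Σd² / [n(n²−1)] = 1 − 6×46 / (6×35)
  = 1 − 276/210 = 1 − 1.31429 ≈ -0.3143

-0.3143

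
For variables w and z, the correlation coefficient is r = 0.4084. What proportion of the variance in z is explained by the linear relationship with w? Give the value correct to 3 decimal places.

0.167

r² = (0.4084)² = 0.167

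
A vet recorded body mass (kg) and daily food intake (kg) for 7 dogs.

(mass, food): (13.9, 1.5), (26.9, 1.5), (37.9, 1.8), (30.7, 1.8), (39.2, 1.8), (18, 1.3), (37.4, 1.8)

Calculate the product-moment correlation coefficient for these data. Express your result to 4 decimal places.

0.8637

n = 7, Σx = 204, Σy = 11.5, Σx² = 6555.12, Σy² = 19.15, Σxy = 345.96
nΣxy − ΣxΣy = 2421.72 − 2346 = 75.72
nΣx² − (Σx)² = 45885.84 − 41616 = 4269.84; nΣy² − (Σy)² = 134.05 − 132.25 = 1.8
r = 75.72 / √(4269.84 × 1.8) = 75.72 / 87.6682 ≈ 0.8637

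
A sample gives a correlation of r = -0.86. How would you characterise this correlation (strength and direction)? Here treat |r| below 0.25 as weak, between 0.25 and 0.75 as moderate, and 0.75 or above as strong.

strong negative

r = -0.86 < 0 so the relationship is negative.
|r| = 0.86, which falls in the strong range.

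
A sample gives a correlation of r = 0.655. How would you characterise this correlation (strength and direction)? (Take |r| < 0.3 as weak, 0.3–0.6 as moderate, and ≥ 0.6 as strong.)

r = 0.655 > 0 so the relationship is positive.
|r| = 0.655, which falls in the strong range.

strong positive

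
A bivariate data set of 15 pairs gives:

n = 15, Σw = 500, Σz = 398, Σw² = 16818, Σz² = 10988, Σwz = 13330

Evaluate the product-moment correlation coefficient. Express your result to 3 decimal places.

r = (nΣwz − ΣwΣz) / √[(nΣw² − (Σw)²)(nΣz² − (Σz)²)]
Numerator: 15×13330 − 500×398 = 950
Denominator: √[(252270 − 250000)(164820 − 158404)] = √[2270 × 6416] = 3816.3228
r = 950 / 3816.3228 ≈ 0.249

0.249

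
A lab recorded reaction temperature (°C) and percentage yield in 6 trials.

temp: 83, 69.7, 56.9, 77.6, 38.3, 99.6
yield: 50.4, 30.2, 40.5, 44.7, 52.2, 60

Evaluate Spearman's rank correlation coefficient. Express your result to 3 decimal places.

Rank temp: 5, 3, 2, 4, 1, 6
Rank yield: 4, 1, 2, 3, 5, 6
d = rank(temp) − rank(yield): 1, 2, 0, 1, -4, 0; Σd² = 22
ρ = 1 − 6Σd² / [n(n²−1)] = 1 − 6×22 / (6×35) = 1 − 132/210 ≈ 0.371

0.371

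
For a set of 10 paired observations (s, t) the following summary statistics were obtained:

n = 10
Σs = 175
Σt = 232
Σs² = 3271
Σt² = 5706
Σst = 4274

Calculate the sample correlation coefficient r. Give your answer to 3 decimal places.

r = (nΣst − ΣsΣt) / √[(nΣs² − (Σs)²)(nΣt² − (Σt)²)]
Numerator: 10×4274 − 175×232 = 2140
Denominator: √[(32710 − 30625)(57060 − 53824)] = √[2085 × 3236] = 2597.5103
r = 2140 / 2597.5103 ≈ 0.824

0.824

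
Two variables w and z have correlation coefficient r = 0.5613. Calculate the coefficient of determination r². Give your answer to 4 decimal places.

r² = (0.5613)² = 0.3151

0.3151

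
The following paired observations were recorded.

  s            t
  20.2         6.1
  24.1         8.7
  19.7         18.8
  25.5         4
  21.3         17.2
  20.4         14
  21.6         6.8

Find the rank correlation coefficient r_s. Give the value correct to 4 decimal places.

Rank s: 2, 6, 1, 7, 4, 3, 5
Rank t: 2, 4, 7, 1, 6, 5, 3
d = rank(s) − rank(t): 0, 2, -6, 6, -2, -2, 2; Σd² = 88
ρ = 1 − 6Σd² / [n(n²−1)] = 1 − 6×88 / (7×48) = 1 − 528/336 ≈ -0.5714

-0.5714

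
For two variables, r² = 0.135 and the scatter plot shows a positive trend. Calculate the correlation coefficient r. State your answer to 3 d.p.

|r| = √0.135 = 0.367
The association is positive, so r = 0.367.

0.367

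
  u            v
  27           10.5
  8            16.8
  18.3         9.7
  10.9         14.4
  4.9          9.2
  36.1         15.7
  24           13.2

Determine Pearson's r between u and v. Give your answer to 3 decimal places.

n = 7, Σu = 129.2, Σv = 89.5, Σu² = 3149.92, Σv² = 1199.31, Σuv = 1681.02
nΣuv − ΣuΣv = 11767.14 − 11563.4 = 203.74
nΣu² − (Σu)² = 22049.44 − 16692.64 = 5356.8; nΣv² − (Σv)² = 8395.17 − 8010.25 = 384.92
r = 203.74 / √(5356.8 × 384.92) = 203.74 / 1435.9455 ≈ 0.142

0.142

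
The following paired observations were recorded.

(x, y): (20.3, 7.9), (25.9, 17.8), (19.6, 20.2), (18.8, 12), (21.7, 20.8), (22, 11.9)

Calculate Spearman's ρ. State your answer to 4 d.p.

0.0286

Rank x: 3, 6, 2, 1, 4, 5
Rank y: 1, 4, 5, 3, 6, 2
d = rank(x) − rank(y): 2, 2, -3, -2, -2, 3; Σd² = 34
ρ = 1 − 6Σd² / [n(n²−1)] = 1 − 6×34 / (6×35) = 1 − 204/210 ≈ 0.0286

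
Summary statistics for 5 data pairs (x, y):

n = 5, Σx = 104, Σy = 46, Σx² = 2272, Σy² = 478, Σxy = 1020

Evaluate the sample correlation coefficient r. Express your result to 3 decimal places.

r = (nΣxy − ΣxΣy) / √[(nΣx² − (Σx)²)(nΣy² − (Σy)²)]
Numerator: 5×1020 − 104×46 = 316
Denominator: √[(11360 − 10816)(2390 − 2116)] = √[544 × 274] = 386.0777
r = 316 / 386.0777 ≈ 0.818

0.818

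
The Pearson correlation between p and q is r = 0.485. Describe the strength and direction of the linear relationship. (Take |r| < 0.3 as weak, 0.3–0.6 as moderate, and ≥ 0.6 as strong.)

moderate positive

r = 0.485 > 0 so the relationship is positive.
|r| = 0.485, which falls in the moderate range.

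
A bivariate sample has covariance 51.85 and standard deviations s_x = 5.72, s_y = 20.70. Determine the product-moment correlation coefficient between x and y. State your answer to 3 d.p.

r = Cov(x,y) / (s_x · s_y) = 51.85 / (5.72 × 20.70)
  = 51.85 / 118.4040 ≈ 0.438

0.438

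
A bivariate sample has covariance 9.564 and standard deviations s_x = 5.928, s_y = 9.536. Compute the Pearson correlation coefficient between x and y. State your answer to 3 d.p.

r = Cov(x,y) / (s_x · s_y) = 9.564 / (5.928 × 9.536)
  = 9.564 / 56.5294 ≈ 0.169

0.169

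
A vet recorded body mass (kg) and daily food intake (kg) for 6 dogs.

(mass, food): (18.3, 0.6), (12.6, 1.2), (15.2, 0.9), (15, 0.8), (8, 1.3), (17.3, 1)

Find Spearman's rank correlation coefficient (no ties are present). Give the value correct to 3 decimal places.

Rank mass: 6, 2, 4, 3, 1, 5
Rank food: 1, 5, 3, 2, 6, 4
d = rank(mass) − rank(food): 5, -3, 1, 1, -5, 1; Σd² = 62
ρ = 1 − 6Σd² / [n(n²−1)] = 1 − 6×62 / (6×35) = 1 − 372/210 ≈ -0.771

-0.771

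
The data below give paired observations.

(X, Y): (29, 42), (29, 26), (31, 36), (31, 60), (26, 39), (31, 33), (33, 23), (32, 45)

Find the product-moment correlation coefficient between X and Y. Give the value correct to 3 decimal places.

-0.067

n = 8, ΣX = 242, ΣY = 304, ΣX² = 7354, ΣY² = 12500, ΣXY = 9184
nΣXY − ΣXΣY = 73472 − 73568 = -96
nΣX² − (ΣX)² = 58832 − 58564 = 268; nΣY² − (ΣY)² = 100000 − 92416 = 7584
r = -96 / √(268 × 7584) = -96 / 1425.6620 ≈ -0.067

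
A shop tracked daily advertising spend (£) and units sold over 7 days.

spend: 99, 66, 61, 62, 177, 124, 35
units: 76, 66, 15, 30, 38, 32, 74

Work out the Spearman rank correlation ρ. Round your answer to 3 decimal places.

0.107

Rank spend: 5, 4, 2, 3, 7, 6, 1
Rank units: 7, 5, 1, 2, 4, 3, 6
d = rank(spend) − rank(units): -2, -1, 1, 1, 3, 3, -5; Σd² = 50
ρ = 1 − 6Σd² / [n(n²−1)] = 1 − 6×50 / (7×48) = 1 − 300/336 ≈ 0.107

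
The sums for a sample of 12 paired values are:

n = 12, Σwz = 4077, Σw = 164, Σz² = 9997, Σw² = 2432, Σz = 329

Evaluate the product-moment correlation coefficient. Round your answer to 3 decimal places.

r = (nΣwz − ΣwΣz) / √[(nΣw² − (Σw)²)(nΣz² − (Σz)²)]
Numerator: 12×4077 − 164×329 = -5032
Denominator: √[(29184 − 26896)(119964 − 108241)] = √[2288 × 11723] = 5179.0177
r = -5032 / 5179.0177 ≈ -0.972

-0.972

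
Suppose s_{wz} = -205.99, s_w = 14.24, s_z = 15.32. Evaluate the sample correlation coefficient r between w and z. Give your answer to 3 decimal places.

r = Cov(w,z) / (s_w · s_z) = -205.99 / (14.24 × 15.32)
  = -205.99 / 218.1568 ≈ -0.944

-0.944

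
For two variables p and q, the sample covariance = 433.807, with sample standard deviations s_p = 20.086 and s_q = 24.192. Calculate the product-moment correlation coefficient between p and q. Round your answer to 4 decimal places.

0.8928

r = Cov(p,q) / (s_p · s_q) = 433.807 / (20.086 × 24.192)
  = 433.807 / 485.9205 ≈ 0.8928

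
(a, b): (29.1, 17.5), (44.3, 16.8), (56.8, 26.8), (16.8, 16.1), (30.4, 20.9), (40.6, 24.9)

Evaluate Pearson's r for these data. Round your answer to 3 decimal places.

n = 6, Σa = 218, Σb = 123, Σa² = 8890.3, Σb² = 2622.76, Σab = 4692.51
nΣab − ΣaΣb = 28155.06 − 26814 = 1341.06
nΣa² − (Σa)² = 53341.8 − 47524 = 5817.8; nΣb² − (Σb)² = 15736.56 − 15129 = 607.56
r = 1341.06 / √(5817.8 × 607.56) = 1341.06 / 1880.0698 ≈ 0.713

0.713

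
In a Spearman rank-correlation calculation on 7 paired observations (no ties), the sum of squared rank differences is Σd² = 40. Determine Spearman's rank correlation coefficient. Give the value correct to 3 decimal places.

0.286

ρ = 1 − 6Σd² / [n(n²−1)] = 1 − 6×40 / (7×48)
  = 1 − 240/336 = 1 − 0.7143 ≈ 0.286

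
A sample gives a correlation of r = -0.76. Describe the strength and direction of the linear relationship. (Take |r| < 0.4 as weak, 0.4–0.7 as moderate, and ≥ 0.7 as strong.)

strong negative

r = -0.76 < 0 so the relationship is negative.
|r| = 0.76, which falls in the strong range.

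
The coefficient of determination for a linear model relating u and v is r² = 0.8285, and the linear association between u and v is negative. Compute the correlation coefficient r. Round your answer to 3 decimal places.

|r| = √0.8285 = 0.910
The association is negative, so r = −0.910.

-0.910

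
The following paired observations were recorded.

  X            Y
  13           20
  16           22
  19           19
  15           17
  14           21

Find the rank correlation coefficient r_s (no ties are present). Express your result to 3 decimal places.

-0.100

Rank X: 1, 4, 5, 3, 2
Rank Y: 3, 5, 2, 1, 4
d = rank(X) − rank(Y): -2, -1, 3, 2, -2; Σd² = 22
ρ = 1 − 6Σd² / [n(n²−1)] = 1 − 6×22 / (5×24) = 1 − 132/120 ≈ -0.100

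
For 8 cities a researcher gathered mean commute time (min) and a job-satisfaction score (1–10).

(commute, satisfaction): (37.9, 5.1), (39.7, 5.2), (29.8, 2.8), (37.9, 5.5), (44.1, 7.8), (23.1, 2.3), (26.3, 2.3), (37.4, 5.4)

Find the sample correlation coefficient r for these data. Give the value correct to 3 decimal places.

0.961

n = 8, Σx = 276.2, Σy = 36.4, Σx² = 9905.82, Σy² = 191.72, Σxy = 1351.18
nΣxy − ΣxΣy = 10809.44 − 10053.68 = 755.76
nΣx² − (Σx)² = 79246.56 − 76286.44 = 2960.12; nΣy² − (Σy)² = 1533.76 − 1324.96 = 208.8
r = 755.76 / √(2960.12 × 208.8) = 755.76 / 786.1762 ≈ 0.961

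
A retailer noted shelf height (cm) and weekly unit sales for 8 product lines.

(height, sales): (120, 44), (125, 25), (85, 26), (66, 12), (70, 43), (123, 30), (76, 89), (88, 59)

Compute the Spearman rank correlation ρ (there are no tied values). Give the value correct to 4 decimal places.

0.0000

Rank height: 6, 8, 4, 1, 2, 7, 3, 5
Rank sales: 6, 2, 3, 1, 5, 4, 8, 7
d = rank(height) − rank(sales): 0, 6, 1, 0, -3, 3, -5, -2; Σd² = 84
ρ = 1 − 6Σd² / [n(n²−1)] = 1 − 6×84 / (8×63) = 1 − 504/504 ≈ 0.0000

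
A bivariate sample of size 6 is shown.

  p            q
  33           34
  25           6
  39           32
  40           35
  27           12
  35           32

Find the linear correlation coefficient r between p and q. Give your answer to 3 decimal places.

0.910

n = 6, Σp = 199, Σq = 151, Σp² = 6789, Σq² = 4609, Σpq = 5364
nΣpq − ΣpΣq = 32184 − 30049 = 2135
nΣp² − (Σp)² = 40734 − 39601 = 1133; nΣq² − (Σq)² = 27654 − 22801 = 4853
r = 2135 / √(1133 × 4853) = 2135 / 2344.8772 ≈ 0.910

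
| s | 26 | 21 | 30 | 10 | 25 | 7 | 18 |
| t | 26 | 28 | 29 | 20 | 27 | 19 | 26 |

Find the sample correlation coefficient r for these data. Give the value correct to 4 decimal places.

n = 7, Σs = 137, Σt = 175, Σs² = 3115, Σt² = 4467, Σst = 3610
nΣst − ΣsΣt = 25270 − 23975 = 1295
nΣs² − (Σs)² = 21805 − 18769 = 3036; nΣt² − (Σt)² = 31269 − 30625 = 644
r = 1295 / √(3036 × 644) = 1295 / 1398.2789 ≈ 0.9261

0.9261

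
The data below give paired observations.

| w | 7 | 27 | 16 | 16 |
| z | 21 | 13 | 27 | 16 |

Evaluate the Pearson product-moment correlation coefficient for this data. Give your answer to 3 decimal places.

-0.561

n = 4, Σw = 66, Σz = 77, Σw² = 1290, Σz² = 1595, Σwz = 1186
nΣwz − ΣwΣz = 4744 − 5082 = -338
nΣw² − (Σw)² = 5160 − 4356 = 804; nΣz² − (Σz)² = 6380 − 5929 = 451
r = -338 / √(804 × 451) = -338 / 602.1661 ≈ -0.561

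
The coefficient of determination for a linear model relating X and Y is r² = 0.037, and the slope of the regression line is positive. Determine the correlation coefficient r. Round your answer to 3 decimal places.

0.192

|r| = √0.037 = 0.192
The association is positive, so r = 0.192.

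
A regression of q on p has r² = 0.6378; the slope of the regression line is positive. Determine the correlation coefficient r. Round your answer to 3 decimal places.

|r| = √0.6378 = 0.799
The association is positive, so r = 0.799.

0.799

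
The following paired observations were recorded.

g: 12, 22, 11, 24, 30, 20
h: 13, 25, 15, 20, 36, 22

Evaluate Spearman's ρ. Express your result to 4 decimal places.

Rank g: 2, 4, 1, 5, 6, 3
Rank h: 1, 5, 2, 3, 6, 4
d = rank(g) − rank(h): 1, -1, -1, 2, 0, -1; Σd² = 8
ρ = 1 − 6Σd² / [n(n²−1)] = 1 − 6×8 / (6×35) = 1 − 48/210 ≈ 0.7714

0.7714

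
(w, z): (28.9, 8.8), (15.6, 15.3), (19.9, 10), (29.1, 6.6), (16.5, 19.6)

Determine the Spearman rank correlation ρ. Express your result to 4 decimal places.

Rank w: 4, 1, 3, 5, 2
Rank z: 2, 4, 3, 1, 5
d = rank(w) − rank(z): 2, -3, 0, 4, -3; Σd² = 38
ρ = 1 − 6Σd² / [n(n²−1)] = 1 − 6×38 / (5×24) = 1 − 228/120 ≈ -0.9000

-0.9000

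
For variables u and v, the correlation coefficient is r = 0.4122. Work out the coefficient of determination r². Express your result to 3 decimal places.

0.170

r² = (0.4122)² = 0.170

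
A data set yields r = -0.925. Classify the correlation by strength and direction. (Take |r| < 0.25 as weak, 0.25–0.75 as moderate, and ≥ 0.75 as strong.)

strong negative

r = -0.925 < 0 so the relationship is negative.
|r| = 0.925, which falls in the strong range.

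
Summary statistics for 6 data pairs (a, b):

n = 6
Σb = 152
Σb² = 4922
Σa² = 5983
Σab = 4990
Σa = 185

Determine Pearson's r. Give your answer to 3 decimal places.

r = (nΣab − ΣaΣb) / √[(nΣa² − (Σa)²)(nΣb² − (Σb)²)]
Numerator: 6×4990 − 185×152 = 1820
Denominator: √[(35898 − 34225)(29532 − 23104)] = √[1673 × 6428] = 3279.3359
r = 1820 / 3279.3359 ≈ 0.555

0.555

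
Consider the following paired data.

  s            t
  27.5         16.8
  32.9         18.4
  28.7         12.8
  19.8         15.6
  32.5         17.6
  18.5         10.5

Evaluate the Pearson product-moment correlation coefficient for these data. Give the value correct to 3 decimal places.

0.700

n = 6, Σs = 159.9, Σt = 91.7, Σs² = 4452.89, Σt² = 1448.01, Σst = 2509.85
nΣst − ΣsΣt = 15059.1 − 14662.83 = 396.27
nΣs² − (Σs)² = 26717.34 − 25568.01 = 1149.33; nΣt² − (Σt)² = 8688.06 − 8408.89 = 279.17
r = 396.27 / √(1149.33 × 279.17) = 396.27 / 566.4437 ≈ 0.700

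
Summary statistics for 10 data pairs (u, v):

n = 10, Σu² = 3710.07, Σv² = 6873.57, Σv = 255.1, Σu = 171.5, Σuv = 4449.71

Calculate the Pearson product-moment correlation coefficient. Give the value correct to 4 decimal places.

0.1409

r = (nΣuv − ΣuΣv) / √[(nΣu² − (Σu)²)(nΣv² − (Σv)²)]
Numerator: 10×4449.71 − 171.5×255.1 = 747.45
Denominator: √[(37100.7 − 29412.25)(68735.7 − 65076.01)] = √[7688.45 × 3659.69] = 5304.4645
r = 747.45 / 5304.4645 ≈ 0.1409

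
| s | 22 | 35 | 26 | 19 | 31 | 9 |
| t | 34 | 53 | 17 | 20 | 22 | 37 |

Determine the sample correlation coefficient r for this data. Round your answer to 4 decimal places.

0.1733

n = 6, Σs = 142, Σt = 183, Σs² = 3788, Σt² = 6507, Σst = 4440
nΣst − ΣsΣt = 26640 − 25986 = 654
nΣs² − (Σs)² = 22728 − 20164 = 2564; nΣt² − (Σt)² = 39042 − 33489 = 5553
r = 654 / √(2564 × 5553) = 654 / 3773.3131 ≈ 0.1733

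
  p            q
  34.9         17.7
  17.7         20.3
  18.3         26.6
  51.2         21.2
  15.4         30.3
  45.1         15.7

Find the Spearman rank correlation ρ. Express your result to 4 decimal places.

-0.5429

Rank p: 4, 2, 3, 6, 1, 5
Rank q: 2, 3, 5, 4, 6, 1
d = rank(p) − rank(q): 2, -1, -2, 2, -5, 4; Σd² = 54
ρ = 1 − 6Σd² / [n(n²−1)] = 1 − 6×54 / (6×35) = 1 − 324/210 ≈ -0.5429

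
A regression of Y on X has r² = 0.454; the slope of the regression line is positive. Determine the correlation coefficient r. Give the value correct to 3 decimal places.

0.674

|r| = √0.454 = 0.674
The association is positive, so r = 0.674.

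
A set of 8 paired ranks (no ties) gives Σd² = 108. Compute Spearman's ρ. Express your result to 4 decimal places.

ρ = 1 − 6Σd² / [n(n²−1)] = 1 − 6×108 / (8×63)
  = 1 − 648/504 = 1 − 1.28571 ≈ -0.2857

-0.2857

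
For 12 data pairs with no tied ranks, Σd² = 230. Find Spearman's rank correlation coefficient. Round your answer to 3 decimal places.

0.196

ρ = 1 − 6Σd² / [n(n²−1)] = 1 − 6×230 / (12×143)
  = 1 − 1380/1716 = 1 − 0.8042 ≈ 0.196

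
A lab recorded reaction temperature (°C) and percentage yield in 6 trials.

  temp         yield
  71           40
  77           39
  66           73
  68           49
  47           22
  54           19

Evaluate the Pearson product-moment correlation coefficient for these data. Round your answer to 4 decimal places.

n = 6, Σx = 383, Σy = 242, Σx² = 25075, Σy² = 11696, Σxy = 16053
nΣxy − ΣxΣy = 96318 − 92686 = 3632
nΣx² − (Σx)² = 150450 − 146689 = 3761; nΣy² − (Σy)² = 70176 − 58564 = 11612
r = 3632 / √(3761 × 11612) = 3632 / 6608.5348 ≈ 0.5496

0.5496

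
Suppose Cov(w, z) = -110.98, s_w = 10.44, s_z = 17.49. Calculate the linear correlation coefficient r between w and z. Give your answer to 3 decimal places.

r = Cov(w,z) / (s_w · s_z) = -110.98 / (10.44 × 17.49)
  = -110.98 / 182.5956 ≈ -0.608

-0.608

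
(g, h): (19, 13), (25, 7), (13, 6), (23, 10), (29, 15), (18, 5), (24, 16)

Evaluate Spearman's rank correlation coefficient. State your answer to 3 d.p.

Rank g: 3, 6, 1, 4, 7, 2, 5
Rank h: 5, 3, 2, 4, 6, 1, 7
d = rank(g) − rank(h): -2, 3, -1, 0, 1, 1, -2; Σd² = 20
ρ = 1 − 6Σd² / [n(n²−1)] = 1 − 6×20 / (7×48) = 1 − 120/336 ≈ 0.643

0.643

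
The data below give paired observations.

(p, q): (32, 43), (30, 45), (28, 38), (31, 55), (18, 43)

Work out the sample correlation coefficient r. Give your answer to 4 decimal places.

0.2941

n = 5, Σp = 139, Σq = 224, Σp² = 3993, Σq² = 10192, Σpq = 6269
nΣpq − ΣpΣq = 31345 − 31136 = 209
nΣp² − (Σp)² = 19965 − 19321 = 644; nΣq² − (Σq)² = 50960 − 50176 = 784
r = 209 / √(644 × 784) = 209 / 710.5603 ≈ 0.2941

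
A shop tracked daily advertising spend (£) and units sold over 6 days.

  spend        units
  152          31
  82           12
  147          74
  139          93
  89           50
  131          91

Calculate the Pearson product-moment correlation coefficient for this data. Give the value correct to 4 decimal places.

n = 6, Σx = 740, Σy = 351, Σx² = 95840, Σy² = 26011, Σxy = 45872
nΣxy − ΣxΣy = 275232 − 259740 = 15492
nΣx² − (Σx)² = 575040 − 547600 = 27440; nΣy² − (Σy)² = 156066 − 123201 = 32865
r = 15492 / √(27440 × 32865) = 15492 / 30030.2448 ≈ 0.5159

0.5159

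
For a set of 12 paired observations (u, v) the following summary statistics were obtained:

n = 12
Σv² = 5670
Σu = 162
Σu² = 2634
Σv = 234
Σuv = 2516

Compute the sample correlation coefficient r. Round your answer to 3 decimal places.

r = (nΣuv − ΣuΣv) / √[(nΣu² − (Σu)²)(nΣv² − (Σv)²)]
Numerator: 12×2516 − 162×234 = -7716
Denominator: √[(31608 − 26244)(68040 − 54756)] = √[5364 × 13284] = 8441.2899
r = -7716 / 8441.2899 ≈ -0.914

-0.914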